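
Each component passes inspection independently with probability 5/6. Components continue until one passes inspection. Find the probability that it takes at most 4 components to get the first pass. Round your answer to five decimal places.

0.99923

Y = number of components to the first success; geometric, p = 0.833333.
P(Y ≤ 4) = 1 − (1−p)^4 = 1 − 0.0007716 = 0.9992284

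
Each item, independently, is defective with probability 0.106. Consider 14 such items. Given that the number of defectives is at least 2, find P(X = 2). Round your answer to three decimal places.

0.598

X ~ Binomial(14, 0.106). Want P(X=2 | X≥2) = P(X=2) / P(X≥2).
P(X=2) = C(14,2)·0.106^2·0.894^12 = 0.26650
P(X≥2) = 1 − 0.20832 − 0.34580 = 0.44589
Ratio = 0.26650 / 0.44589 = 0.59770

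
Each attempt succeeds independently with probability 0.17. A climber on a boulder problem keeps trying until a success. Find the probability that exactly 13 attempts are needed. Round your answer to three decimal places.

0.018

Geometric (trials to first success), p = 0.17.
P(Y = 13) = (1−p)^12 · p = 0.10689 · 0.17 = 0.01817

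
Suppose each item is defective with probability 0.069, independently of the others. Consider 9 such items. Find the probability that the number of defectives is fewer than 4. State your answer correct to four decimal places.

0.9978

X ~ Binomial(9, 0.069); P(X ≤ 3) = Σ C(9,k) p^k (1−p)^(9−k) over k:
  k=0: C(9,0)·0.069^0·0.931^9 = 0.525469
  k=1: C(9,1)·0.069^1·0.931^8 = 0.350501
  k=2: C(9,2)·0.069^2·0.931^7 = 0.103908
  k=3: C(9,3)·0.069^3·0.931^6 = 0.017969
Total = 0.997847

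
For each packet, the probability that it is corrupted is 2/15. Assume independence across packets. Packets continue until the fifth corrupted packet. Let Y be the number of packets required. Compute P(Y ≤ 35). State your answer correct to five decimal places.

0.50808

Finishing within 35 packets ⇔ at least 5 successes in the first 35. With X ~ Binomial(35, 0.133333), P(Y ≤ 35) = 1 − P(X ≤ 4).
  k=0: C(35,0)·0.133333^0·0.866667^35 = 0.0066807
  k=1: C(35,1)·0.133333^1·0.866667^34 = 0.0359731
  k=2: C(35,2)·0.133333^2·0.866667^33 = 0.0940835
  k=3: C(35,3)·0.133333^3·0.866667^32 = 0.1592182
  k=4: C(35,4)·0.133333^4·0.866667^31 = 0.1959609
1 − 0.4919165 = 0.5080835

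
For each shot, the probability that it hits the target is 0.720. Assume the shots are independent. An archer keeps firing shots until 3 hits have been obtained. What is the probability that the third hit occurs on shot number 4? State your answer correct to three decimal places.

Y = trial on which the third success occurs; negative binomial, r=3, p=0.72.
P(Y=4) = C(3,2) · p^3 · (1−p)^1
= 3 · 0.37325 · 0.28 = 0.31353

0.314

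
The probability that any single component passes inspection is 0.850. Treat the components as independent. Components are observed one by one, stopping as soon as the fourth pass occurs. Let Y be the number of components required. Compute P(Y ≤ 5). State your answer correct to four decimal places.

0.8352

Finishing within 5 components ⇔ at least 4 successes in the first 5. With X ~ Binomial(5, 0.85), P(Y ≤ 5) = 1 − P(X ≤ 3).
  k=0: C(5,0)·0.85^0·0.15^5 = 0.000076
  k=1: C(5,1)·0.85^1·0.15^4 = 0.002152
  k=2: C(5,2)·0.85^2·0.15^3 = 0.024384
  k=3: C(5,3)·0.85^3·0.15^2 = 0.138178
1 − 0.164790 = 0.835210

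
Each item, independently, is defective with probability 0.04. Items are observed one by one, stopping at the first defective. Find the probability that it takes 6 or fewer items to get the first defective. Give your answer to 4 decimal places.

0.2172

Y = number of items to the first success; geometric, p = 0.04.
P(Y ≤ 6) = 1 − (1−p)^6 = 1 − 0.782758 = 0.217242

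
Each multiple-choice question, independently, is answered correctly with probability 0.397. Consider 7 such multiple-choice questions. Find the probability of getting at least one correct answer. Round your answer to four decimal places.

0.9710

P(at least one) = 1 − P(none) = 1 − (1 − 0.397)^7
= 1 − 0.028988 = 0.971012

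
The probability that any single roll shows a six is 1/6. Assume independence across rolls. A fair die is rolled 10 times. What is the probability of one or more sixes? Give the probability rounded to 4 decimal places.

0.8385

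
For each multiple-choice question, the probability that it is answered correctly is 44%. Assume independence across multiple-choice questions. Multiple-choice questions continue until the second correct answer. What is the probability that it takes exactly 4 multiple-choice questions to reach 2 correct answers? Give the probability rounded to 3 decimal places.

0.182

Y = trial on which the second success occurs; negative binomial, r=2, p=0.44.
P(Y=4) = C(3,1) · p^2 · (1−p)^2
= 3 · 0.1936 · 0.3136 = 0.18214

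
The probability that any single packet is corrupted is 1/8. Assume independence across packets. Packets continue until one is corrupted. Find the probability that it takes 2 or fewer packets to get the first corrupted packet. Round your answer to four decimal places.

0.2344

Y = number of packets to the first success; geometric, p = 0.125.
P(Y ≤ 2) = 1 − (1−p)^2 = 1 − 0.765625 = 0.234375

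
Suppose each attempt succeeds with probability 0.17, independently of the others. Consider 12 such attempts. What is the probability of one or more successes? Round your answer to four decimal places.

P(at least one) = 1 − P(none) = 1 − (1 − 0.17)^12
= 1 − 0.106890 = 0.893110

0.8931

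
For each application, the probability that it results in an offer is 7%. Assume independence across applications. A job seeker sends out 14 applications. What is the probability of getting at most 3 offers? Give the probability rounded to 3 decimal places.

X ~ Binomial(14, 0.07); P(X ≤ 3) = Σ C(14,k) p^k (1−p)^(14−k) over k:
  k=0: C(14,0)·0.07^0·0.93^14 = 0.36204
  k=1: C(14,1)·0.07^1·0.93^13 = 0.38151
  k=2: C(14,2)·0.07^2·0.93^12 = 0.18665
  k=3: C(14,3)·0.07^3·0.93^11 = 0.05620
Total = 0.98640

0.986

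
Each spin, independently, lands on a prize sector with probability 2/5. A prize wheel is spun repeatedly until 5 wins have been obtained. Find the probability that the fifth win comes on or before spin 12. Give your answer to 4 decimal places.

0.5618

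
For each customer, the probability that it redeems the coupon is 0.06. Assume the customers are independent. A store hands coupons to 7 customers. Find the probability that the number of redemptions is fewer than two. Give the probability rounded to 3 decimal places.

0.938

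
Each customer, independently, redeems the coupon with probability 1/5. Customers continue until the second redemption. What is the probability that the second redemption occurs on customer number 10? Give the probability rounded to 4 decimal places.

0.0604

Y = trial on which the second success occurs; negative binomial, r=2, p=0.20.
P(Y=10) = C(9,1) · p^2 · (1−p)^8
= 9 · 0.04 · 0.16777 = 0.060398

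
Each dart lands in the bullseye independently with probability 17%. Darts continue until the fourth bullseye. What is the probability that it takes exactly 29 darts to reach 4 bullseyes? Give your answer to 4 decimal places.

Y = trial on which the fourth success occurs; negative binomial, r=4, p=0.17.
P(Y=29) = C(28,3) · p^4 · (1−p)^25
= 3276 · 0.00083521 · 0.0094831 = 0.025947

0.0259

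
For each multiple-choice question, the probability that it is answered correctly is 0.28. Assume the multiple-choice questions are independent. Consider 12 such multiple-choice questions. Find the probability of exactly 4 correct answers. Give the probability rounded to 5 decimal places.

X ~ Binomial(n=12, p=0.28).
P(X=4) = C(12,4) · p^4 · (1−p)^8
= 495 · 0.0061466 · 0.07222 = 0.2197340

0.21973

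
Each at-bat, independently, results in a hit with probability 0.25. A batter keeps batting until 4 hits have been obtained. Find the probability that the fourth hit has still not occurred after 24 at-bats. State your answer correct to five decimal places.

0.11502

Needing more than 24 at-bats ⇔ fewer than 4 successes in the first 24. With X ~ Binomial(24, 0.25), P(Y > 24) = P(X ≤ 3).
  k=0: C(24,0)·0.25^0·0.75^24 = 0.0010034
  k=1: C(24,1)·0.25^1·0.75^23 = 0.0080271
  k=2: C(24,2)·0.25^2·0.75^22 = 0.0307707
  k=3: C(24,3)·0.25^3·0.75^21 = 0.0752172
P(X ≤ 3) = 0.1150184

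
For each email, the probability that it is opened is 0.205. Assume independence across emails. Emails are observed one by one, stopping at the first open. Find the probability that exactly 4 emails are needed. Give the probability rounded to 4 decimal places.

0.1030

Geometric (trials to first success), p = 0.205.
P(Y = 4) = (1−p)^3 · p = 0.50246 · 0.205 = 0.103004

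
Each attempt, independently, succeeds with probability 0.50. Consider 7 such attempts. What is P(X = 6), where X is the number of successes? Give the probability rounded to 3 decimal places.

X ~ Binomial(n=7, p=0.50).
P(X=6) = C(7,6) · p^6 · (1−p)^1
= 7 · 0.015625 · 0.5 = 0.05469

0.055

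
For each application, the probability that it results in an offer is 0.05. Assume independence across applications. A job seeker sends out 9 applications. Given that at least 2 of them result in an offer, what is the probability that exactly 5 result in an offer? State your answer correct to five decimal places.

0.00045

X ~ Binomial(9, 0.05). Want P(X=5 | X≥2) = P(X=5) / P(X≥2).
P(X=5) = C(9,5)·0.05^5·0.95^4 = 0.0000321
P(X≥2) = 1 − 0.6302494 − 0.2985392 = 0.0712114
Ratio = 0.0000321 / 0.0712114 = 0.0004504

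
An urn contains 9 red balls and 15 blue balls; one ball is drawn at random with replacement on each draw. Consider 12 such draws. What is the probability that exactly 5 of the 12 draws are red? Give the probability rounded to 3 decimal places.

0.219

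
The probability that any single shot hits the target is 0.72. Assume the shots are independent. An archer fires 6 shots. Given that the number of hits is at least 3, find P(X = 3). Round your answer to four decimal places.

0.1735

X ~ Binomial(6, 0.72). Want P(X=3 | X≥3) = P(X=3) / P(X≥3).
P(X=3) = C(6,3)·0.72^3·0.28^3 = 0.163871
P(X≥3) = 1 − 0.000482 − 0.007435 − 0.047796 = 0.944288
Ratio = 0.163871 / 0.944288 = 0.173539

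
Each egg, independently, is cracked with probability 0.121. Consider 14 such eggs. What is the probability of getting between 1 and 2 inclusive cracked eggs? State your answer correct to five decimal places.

0.60024

X ~ Binomial(14, 0.121); P(1 ≤ X ≤ 2) = Σ C(14,k) p^k (1−p)^(14−k) over k:
  k=1: C(14,1)·0.121^1·0.879^13 = 0.3167880
  k=2: C(14,2)·0.121^2·0.879^12 = 0.2834514
Total = 0.6002395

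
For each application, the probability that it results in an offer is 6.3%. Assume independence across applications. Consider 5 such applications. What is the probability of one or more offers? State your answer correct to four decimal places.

0.2777

P(at least one) = 1 − P(none) = 1 − (1 − 0.063)^5
= 1 − 0.722267 = 0.277733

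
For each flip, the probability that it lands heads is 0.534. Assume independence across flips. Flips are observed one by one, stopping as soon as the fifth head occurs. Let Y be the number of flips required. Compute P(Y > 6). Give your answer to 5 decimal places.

Needing more than 6 flips ⇔ fewer than 5 successes in the first 6. With X ~ Binomial(6, 0.534), P(Y > 6) = P(X ≤ 4).
  k=0: C(6,0)·0.534^0·0.466^6 = 0.0102404
  k=1: C(6,1)·0.534^1·0.466^5 = 0.0704080
  k=2: C(6,2)·0.534^2·0.466^4 = 0.2017054
  k=3: C(6,3)·0.534^3·0.466^3 = 0.3081850
  k=4: C(6,4)·0.534^4·0.466^2 = 0.2648672
P(X ≤ 4) = 0.8554059

0.85541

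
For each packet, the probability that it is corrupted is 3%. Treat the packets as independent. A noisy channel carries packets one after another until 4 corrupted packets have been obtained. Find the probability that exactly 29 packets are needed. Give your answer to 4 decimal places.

0.0012

Y = trial on which the fourth success occurs; negative binomial, r=4, p=0.03.
P(Y=29) = C(28,3) · p^4 · (1−p)^25
= 3276 · 8.1e-07 · 0.46697 = 0.001239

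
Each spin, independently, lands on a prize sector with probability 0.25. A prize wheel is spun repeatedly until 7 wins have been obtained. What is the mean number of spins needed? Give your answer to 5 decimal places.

Y = total spins until the seventh success; negative binomial with r=7, p=0.25.
E[Y] = r / p = 7 / 0.25 = 28.0000000

28.00000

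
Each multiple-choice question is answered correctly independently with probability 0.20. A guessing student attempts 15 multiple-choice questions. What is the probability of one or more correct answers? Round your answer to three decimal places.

0.965

P(at least one) = 1 − P(none) = 1 − (1 − 0.20)^15
= 1 − 0.03518 = 0.96482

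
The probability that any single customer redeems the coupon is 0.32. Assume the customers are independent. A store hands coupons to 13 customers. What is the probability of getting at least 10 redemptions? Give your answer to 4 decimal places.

0.0012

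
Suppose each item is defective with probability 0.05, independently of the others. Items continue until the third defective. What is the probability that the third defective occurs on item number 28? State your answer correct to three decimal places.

Y = trial on which the third success occurs; negative binomial, r=3, p=0.05.
P(Y=28) = C(27,2) · p^3 · (1−p)^25
= 351 · 0.000125 · 0.27739 = 0.01217

0.012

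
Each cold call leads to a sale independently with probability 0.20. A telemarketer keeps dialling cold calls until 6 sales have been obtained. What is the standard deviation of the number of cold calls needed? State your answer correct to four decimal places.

Y = total cold calls until the sixth success; negative binomial with r=6, p=0.20.
SD(Y) = √[r(1−p)/p²] = √(120.000000) = 10.954451

10.9545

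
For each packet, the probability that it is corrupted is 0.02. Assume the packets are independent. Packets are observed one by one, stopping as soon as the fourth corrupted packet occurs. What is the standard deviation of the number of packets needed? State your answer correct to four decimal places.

Y = total packets until the fourth success; negative binomial with r=4, p=0.02.
SD(Y) = √[r(1−p)/p²] = √(9800.000000) = 98.994949

98.9949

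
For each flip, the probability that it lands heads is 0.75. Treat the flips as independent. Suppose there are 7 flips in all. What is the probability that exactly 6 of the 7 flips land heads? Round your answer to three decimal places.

X ~ Binomial(n=7, p=0.75).
P(X=6) = C(7,6) · p^6 · (1−p)^1
= 7 · 0.17798 · 0.25 = 0.31146

0.311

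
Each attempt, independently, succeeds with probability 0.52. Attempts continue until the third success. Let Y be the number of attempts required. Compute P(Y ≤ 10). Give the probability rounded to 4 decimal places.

0.9580

Finishing within 10 attempts ⇔ at least 3 successes in the first 10. With X ~ Binomial(10, 0.52), P(Y ≤ 10) = 1 − P(X ≤ 2).
  k=0: C(10,0)·0.52^0·0.48^10 = 0.000649
  k=1: C(10,1)·0.52^1·0.48^9 = 0.007034
  k=2: C(10,2)·0.52^2·0.48^8 = 0.034289
1 − 0.041971 = 0.958029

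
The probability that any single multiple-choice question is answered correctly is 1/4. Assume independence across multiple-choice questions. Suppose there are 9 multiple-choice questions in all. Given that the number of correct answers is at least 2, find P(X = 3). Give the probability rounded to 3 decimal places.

X ~ Binomial(9, 0.25). Want P(X=3 | X≥2) = P(X=3) / P(X≥2).
P(X=3) = C(9,3)·0.25^3·0.75^6 = 0.23360
P(X≥2) = 1 − 0.07508 − 0.22525 = 0.69966
Ratio = 0.23360 / 0.69966 = 0.33387

0.334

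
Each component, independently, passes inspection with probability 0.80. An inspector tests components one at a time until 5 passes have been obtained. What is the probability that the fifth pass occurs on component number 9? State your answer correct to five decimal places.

0.03670

Y = trial on which the fifth success occurs; negative binomial, r=5, p=0.80.
P(Y=9) = C(8,4) · p^5 · (1−p)^4
= 70 · 0.32768 · 0.0016 = 0.0367002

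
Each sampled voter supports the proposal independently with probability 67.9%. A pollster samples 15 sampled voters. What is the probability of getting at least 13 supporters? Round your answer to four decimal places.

X ~ Binomial(15, 0.679); P(X ≥ 13) = Σ C(15,k) p^k (1−p)^(15−k) over k:
  k=13: C(15,13)·0.679^13·0.321^2 = 0.070552
  k=14: C(15,14)·0.679^14·0.321^1 = 0.021319
  k=15: C(15,15)·0.679^15·0.321^0 = 0.003006
Total = 0.094877

0.0949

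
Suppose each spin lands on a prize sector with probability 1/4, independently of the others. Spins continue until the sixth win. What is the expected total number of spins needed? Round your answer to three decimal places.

Y = total spins until the sixth success; negative binomial with r=6, p=0.25.
E[Y] = r / p = 6 / 0.25 = 24.00000

24.000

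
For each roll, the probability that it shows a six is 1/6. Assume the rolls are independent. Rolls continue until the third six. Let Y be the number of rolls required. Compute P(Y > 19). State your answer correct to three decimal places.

Needing more than 19 rolls ⇔ fewer than 3 successes in the first 19. With X ~ Binomial(19, 0.166667), P(Y > 19) = P(X ≤ 2).
  k=0: C(19,0)·0.166667^0·0.833333^19 = 0.03130
  k=1: C(19,1)·0.166667^1·0.833333^18 = 0.11894
  k=2: C(19,2)·0.166667^2·0.833333^17 = 0.21410
P(X ≤ 2) = 0.36434

0.364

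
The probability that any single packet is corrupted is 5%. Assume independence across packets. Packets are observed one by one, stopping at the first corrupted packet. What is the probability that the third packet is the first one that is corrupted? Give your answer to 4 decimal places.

0.0451

Geometric (trials to first success), p = 0.05.
P(Y = 3) = (1−p)^2 · p = 0.9025 · 0.05 = 0.045125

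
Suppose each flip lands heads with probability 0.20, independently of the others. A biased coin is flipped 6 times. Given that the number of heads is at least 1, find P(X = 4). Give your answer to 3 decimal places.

X ~ Binomial(6, 0.20). Want P(X=4 | X≥1) = P(X=4) / P(X≥1).
P(X=4) = C(6,4)·0.20^4·0.80^2 = 0.01536
P(X≥1) = 1 − 0.26214 = 0.73786
Ratio = 0.01536 / 0.73786 = 0.02082

0.021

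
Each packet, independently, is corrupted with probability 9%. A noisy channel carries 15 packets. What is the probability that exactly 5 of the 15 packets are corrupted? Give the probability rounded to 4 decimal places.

X ~ Binomial(n=15, p=0.09).
P(X=5) = C(15,5) · p^5 · (1−p)^10
= 3003 · 5.9049e-06 · 0.38942 = 0.006905

0.0069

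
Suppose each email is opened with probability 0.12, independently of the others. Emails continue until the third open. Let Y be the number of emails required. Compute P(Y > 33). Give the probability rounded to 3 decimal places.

0.225

Needing more than 33 emails ⇔ fewer than 3 successes in the first 33. With X ~ Binomial(33, 0.12), P(Y > 33) = P(X ≤ 2).
  k=0: C(33,0)·0.12^0·0.88^33 = 0.01472
  k=1: C(33,1)·0.12^1·0.88^32 = 0.06624
  k=2: C(33,2)·0.12^2·0.88^31 = 0.14453
P(X ≤ 2) = 0.22549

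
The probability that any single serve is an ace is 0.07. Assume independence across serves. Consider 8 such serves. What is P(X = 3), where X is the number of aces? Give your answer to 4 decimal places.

0.0134

X ~ Binomial(n=8, p=0.07).
P(X=3) = C(8,3) · p^3 · (1−p)^5
= 56 · 0.000343 · 0.69569 = 0.013363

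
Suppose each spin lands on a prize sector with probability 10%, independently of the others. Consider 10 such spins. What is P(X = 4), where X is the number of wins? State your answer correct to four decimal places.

0.0112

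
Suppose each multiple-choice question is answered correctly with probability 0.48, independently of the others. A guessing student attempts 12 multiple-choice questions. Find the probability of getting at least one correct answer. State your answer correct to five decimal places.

P(at least one) = 1 − P(none) = 1 − (1 − 0.48)^12
= 1 − 0.0003909 = 0.9996091

0.99961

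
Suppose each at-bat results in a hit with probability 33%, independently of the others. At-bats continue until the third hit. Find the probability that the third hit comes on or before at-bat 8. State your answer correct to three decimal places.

0.524

Finishing within 8 at-bats ⇔ at least 3 successes in the first 8. With X ~ Binomial(8, 0.33), P(Y ≤ 8) = 1 − P(X ≤ 2).
  k=0: C(8,0)·0.33^0·0.67^8 = 0.04061
  k=1: C(8,1)·0.33^1·0.67^7 = 0.16000
  k=2: C(8,2)·0.33^2·0.67^6 = 0.27583
1 − 0.47644 = 0.52356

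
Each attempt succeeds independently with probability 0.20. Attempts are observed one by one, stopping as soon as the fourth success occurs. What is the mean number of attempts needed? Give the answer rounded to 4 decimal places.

Y = total attempts until the fourth success; negative binomial with r=4, p=0.20.
E[Y] = r / p = 4 / 0.20 = 20.000000

20.0000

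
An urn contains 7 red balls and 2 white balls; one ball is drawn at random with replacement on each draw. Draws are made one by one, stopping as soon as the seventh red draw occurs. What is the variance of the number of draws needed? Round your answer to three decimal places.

2.571

Y = total draws until the seventh success; negative binomial with r=7, p=0.777778.
Var(Y) = r(1−p)/p² = 7·0.222222 / 0.777778² = 2.57143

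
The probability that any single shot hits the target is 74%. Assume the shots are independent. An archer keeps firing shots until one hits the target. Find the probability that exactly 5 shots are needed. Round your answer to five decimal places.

0.00338

Geometric (trials to first success), p = 0.74.
P(Y = 5) = (1−p)^4 · p = 0.0045698 · 0.74 = 0.0033816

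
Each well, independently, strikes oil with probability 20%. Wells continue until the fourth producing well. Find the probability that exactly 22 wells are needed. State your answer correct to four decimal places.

0.0383

Y = trial on which the fourth success occurs; negative binomial, r=4, p=0.20.
P(Y=22) = C(21,3) · p^4 · (1−p)^18
= 1330 · 0.0016 · 0.018014 = 0.038335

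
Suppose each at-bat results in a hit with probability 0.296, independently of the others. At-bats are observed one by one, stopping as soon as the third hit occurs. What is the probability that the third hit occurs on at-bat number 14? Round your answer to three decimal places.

0.043

Y = trial on which the third success occurs; negative binomial, r=3, p=0.296.
P(Y=14) = C(13,2) · p^3 · (1−p)^11
= 78 · 0.025934 · 0.021052 = 0.04259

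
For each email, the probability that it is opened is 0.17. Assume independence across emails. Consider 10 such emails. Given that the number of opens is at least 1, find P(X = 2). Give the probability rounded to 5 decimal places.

X ~ Binomial(10, 0.17). Want P(X=2 | X≥1) = P(X=2) / P(X≥1).
P(X=2) = C(10,2)·0.17^2·0.83^8 = 0.2929106
P(X≥1) = 1 − 0.1551604 = 0.8448396
Ratio = 0.2929106 / 0.8448396 = 0.3467056

0.34671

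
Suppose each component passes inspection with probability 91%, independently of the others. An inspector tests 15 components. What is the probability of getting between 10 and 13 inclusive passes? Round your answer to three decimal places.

0.395

X ~ Binomial(15, 0.91); P(10 ≤ X ≤ 13) = Σ C(15,k) p^k (1−p)^(15−k) over k:
  k=10: C(15,10)·0.91^10·0.09^5 = 0.00691
  k=11: C(15,11)·0.91^11·0.09^4 = 0.03174
  k=12: C(15,12)·0.91^12·0.09^3 = 0.10696
  k=13: C(15,13)·0.91^13·0.09^2 = 0.24958
Total = 0.39519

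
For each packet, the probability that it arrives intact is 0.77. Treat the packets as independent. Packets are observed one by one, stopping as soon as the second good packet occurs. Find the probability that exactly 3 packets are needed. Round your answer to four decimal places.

Y = trial on which the second success occurs; negative binomial, r=2, p=0.77.
P(Y=3) = C(2,1) · p^2 · (1−p)^1
= 2 · 0.5929 · 0.23 = 0.272734

0.2727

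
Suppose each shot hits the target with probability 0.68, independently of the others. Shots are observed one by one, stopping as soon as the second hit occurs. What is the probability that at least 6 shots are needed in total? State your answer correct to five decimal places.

0.03901

Needing more than 5 shots ⇔ fewer than 2 successes in the first 5. With X ~ Binomial(5, 0.68), P(Y > 5) = P(X ≤ 1).
  k=0: C(5,0)·0.68^0·0.32^5 = 0.0033554
  k=1: C(5,1)·0.68^1·0.32^4 = 0.0356516
P(X ≤ 1) = 0.0390070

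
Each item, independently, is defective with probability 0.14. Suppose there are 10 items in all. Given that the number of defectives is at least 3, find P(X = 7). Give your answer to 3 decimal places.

0.001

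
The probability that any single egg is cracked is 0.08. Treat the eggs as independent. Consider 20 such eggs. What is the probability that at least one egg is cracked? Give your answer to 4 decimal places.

0.8113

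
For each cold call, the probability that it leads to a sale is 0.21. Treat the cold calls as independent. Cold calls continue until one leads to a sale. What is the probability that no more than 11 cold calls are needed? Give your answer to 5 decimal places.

0.92520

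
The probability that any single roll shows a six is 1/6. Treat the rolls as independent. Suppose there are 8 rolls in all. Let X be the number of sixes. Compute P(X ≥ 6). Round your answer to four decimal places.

X ~ Binomial(8, 0.166667); P(X ≥ 6) = Σ C(8,k) p^k (1−p)^(8−k) over k:
  k=6: C(8,6)·0.166667^6·0.833333^2 = 0.000417
  k=7: C(8,7)·0.166667^7·0.833333^1 = 0.000024
  k=8: C(8,8)·0.166667^8·0.833333^0 = 0.000001
Total = 0.000441

0.0004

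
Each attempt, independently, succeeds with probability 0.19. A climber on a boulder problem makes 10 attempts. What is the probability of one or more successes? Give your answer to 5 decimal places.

0.87842

P(at least one) = 1 − P(none) = 1 − (1 − 0.19)^10
= 1 − 0.1215767 = 0.8784233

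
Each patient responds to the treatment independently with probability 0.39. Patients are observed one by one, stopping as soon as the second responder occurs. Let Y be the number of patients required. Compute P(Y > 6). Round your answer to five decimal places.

0.24916

Needing more than 6 patients ⇔ fewer than 2 successes in the first 6. With X ~ Binomial(6, 0.39), P(Y > 6) = P(X ≤ 1).
  k=0: C(6,0)·0.39^0·0.61^6 = 0.0515204
  k=1: C(6,1)·0.39^1·0.61^5 = 0.1976355
P(X ≤ 1) = 0.2491559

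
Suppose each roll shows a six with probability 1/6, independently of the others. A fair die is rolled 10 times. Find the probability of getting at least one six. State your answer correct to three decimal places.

0.838

P(at least one) = 1 − P(none) = 1 − (1 − 0.166667)^10
= 1 − 0.16151 = 0.83849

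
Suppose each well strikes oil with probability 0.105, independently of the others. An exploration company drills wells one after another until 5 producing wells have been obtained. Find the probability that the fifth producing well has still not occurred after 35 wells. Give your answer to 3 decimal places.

Needing more than 35 wells ⇔ fewer than 5 successes in the first 35. With X ~ Binomial(35, 0.105), P(Y > 35) = P(X ≤ 4).
  k=0: C(35,0)·0.105^0·0.895^35 = 0.02060
  k=1: C(35,1)·0.105^1·0.895^34 = 0.08457
  k=2: C(35,2)·0.105^2·0.895^33 = 0.16868
  k=3: C(35,3)·0.105^3·0.895^32 = 0.21768
  k=4: C(35,4)·0.105^4·0.895^31 = 0.20430
P(X ≤ 4) = 0.69583

0.696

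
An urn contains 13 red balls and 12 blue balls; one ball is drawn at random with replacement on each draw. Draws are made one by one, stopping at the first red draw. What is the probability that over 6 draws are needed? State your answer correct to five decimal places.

0.01223

Y = number of draws to the first success; geometric, p = 0.52.
P(Y > 6) = P(first 6 all fail) = (1−p)^6 = 0.0122306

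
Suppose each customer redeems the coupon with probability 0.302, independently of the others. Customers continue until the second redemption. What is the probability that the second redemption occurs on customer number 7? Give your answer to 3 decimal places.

0.091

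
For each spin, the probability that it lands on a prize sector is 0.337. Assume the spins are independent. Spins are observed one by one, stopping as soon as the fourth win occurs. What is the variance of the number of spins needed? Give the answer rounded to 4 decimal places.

23.3514

Y = total spins until the fourth success; negative binomial with r=4, p=0.337.
Var(Y) = r(1−p)/p² = 4·0.663 / 0.337² = 23.351443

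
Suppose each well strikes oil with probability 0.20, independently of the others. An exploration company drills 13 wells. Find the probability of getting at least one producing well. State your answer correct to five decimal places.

0.94502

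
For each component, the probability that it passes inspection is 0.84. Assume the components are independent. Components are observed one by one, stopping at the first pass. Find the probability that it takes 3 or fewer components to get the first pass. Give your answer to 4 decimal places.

0.9959

Y = number of components to the first success; geometric, p = 0.84.
P(Y ≤ 3) = 1 − (1−p)^3 = 1 − 0.004096 = 0.995904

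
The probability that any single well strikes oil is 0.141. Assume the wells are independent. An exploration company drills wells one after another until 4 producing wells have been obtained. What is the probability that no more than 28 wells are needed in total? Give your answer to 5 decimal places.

0.57065

Finishing within 28 wells ⇔ at least 4 successes in the first 28. With X ~ Binomial(28, 0.141), P(Y ≤ 28) = 1 − P(X ≤ 3).
  k=0: C(28,0)·0.141^0·0.859^28 = 0.0141843
  k=1: C(28,1)·0.141^1·0.859^27 = 0.0651917
  k=2: C(28,2)·0.141^2·0.859^26 = 0.1444616
  k=3: C(28,3)·0.141^3·0.859^25 = 0.2055088
1 − 0.4293464 = 0.5706536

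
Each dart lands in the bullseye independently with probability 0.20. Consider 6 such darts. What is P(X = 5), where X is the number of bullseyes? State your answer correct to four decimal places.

0.0015

X ~ Binomial(n=6, p=0.20).
P(X=5) = C(6,5) · p^5 · (1−p)^1
= 6 · 0.00032 · 0.8 = 0.001536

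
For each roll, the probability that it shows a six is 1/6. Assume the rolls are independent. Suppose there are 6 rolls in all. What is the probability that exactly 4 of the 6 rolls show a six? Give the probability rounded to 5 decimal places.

0.00804

X ~ Binomial(n=6, p=0.166667).
P(X=4) = C(6,4) · p^4 · (1−p)^2
= 15 · 0.0007716 · 0.69444 = 0.0080376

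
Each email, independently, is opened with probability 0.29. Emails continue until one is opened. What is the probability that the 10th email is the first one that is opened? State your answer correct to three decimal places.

Geometric (trials to first success), p = 0.29.
P(Y = 10) = (1−p)^9 · p = 0.045849 · 0.29 = 0.01330

0.013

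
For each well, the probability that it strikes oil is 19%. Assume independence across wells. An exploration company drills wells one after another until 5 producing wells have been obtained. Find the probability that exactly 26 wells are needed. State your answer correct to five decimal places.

0.03750

Y = trial on which the fifth success occurs; negative binomial, r=5, p=0.19.
P(Y=26) = C(25,4) · p^5 · (1−p)^21
= 12650 · 0.00024761 · 0.011973 = 0.0375011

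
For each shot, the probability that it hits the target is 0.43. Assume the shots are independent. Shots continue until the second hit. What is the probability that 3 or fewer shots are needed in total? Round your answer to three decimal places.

Finishing within 3 shots ⇔ at least 2 successes in the first 3. With X ~ Binomial(3, 0.43), P(Y ≤ 3) = 1 − P(X ≤ 1).
  k=0: C(3,0)·0.43^0·0.57^3 = 0.18519
  k=1: C(3,1)·0.43^1·0.57^2 = 0.41912
1 − 0.60431 = 0.39569

0.396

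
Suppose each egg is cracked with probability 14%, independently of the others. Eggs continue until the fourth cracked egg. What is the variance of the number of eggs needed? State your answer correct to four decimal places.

Y = total eggs until the fourth success; negative binomial with r=4, p=0.14.
Var(Y) = r(1−p)/p² = 4·0.86 / 0.14² = 175.510204

175.5102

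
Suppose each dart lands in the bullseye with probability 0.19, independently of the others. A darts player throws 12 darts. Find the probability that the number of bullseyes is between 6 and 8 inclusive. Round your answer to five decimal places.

0.01511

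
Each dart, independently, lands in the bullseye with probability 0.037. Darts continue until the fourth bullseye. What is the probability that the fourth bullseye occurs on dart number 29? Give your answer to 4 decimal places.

0.0024

Y = trial on which the fourth success occurs; negative binomial, r=4, p=0.037.
P(Y=29) = C(28,3) · p^4 · (1−p)^25
= 3276 · 1.8742e-06 · 0.38963 = 0.002392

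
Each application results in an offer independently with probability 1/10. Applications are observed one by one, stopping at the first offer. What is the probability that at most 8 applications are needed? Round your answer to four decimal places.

0.5695

Y = number of applications to the first success; geometric, p = 0.10.
P(Y ≤ 8) = 1 − (1−p)^8 = 1 − 0.430467 = 0.569533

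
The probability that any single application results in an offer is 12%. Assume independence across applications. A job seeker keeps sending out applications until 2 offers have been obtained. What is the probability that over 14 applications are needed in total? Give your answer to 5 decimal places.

0.48586

Needing more than 14 applications ⇔ fewer than 2 successes in the first 14. With X ~ Binomial(14, 0.12), P(Y > 14) = P(X ≤ 1).
  k=0: C(14,0)·0.12^0·0.88^14 = 0.1670157
  k=1: C(14,1)·0.12^1·0.88^13 = 0.3188482
P(X ≤ 1) = 0.4858640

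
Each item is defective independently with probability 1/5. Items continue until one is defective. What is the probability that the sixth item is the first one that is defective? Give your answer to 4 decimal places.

Geometric (trials to first success), p = 0.20.
P(Y = 6) = (1−p)^5 · p = 0.32768 · 0.20 = 0.065536

0.0655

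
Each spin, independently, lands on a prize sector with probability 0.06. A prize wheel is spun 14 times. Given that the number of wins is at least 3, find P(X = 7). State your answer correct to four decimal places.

0.0001

X ~ Binomial(14, 0.06). Want P(X=7 | X≥3) = P(X=7) / P(X≥3).
P(X=7) = C(14,7)·0.06^7·0.94^7 = 0.000006
P(X≥3) = 1 − 0.420523 − 0.375787 − 0.155911 = 0.047779
Ratio = 0.000006 / 0.047779 = 0.000130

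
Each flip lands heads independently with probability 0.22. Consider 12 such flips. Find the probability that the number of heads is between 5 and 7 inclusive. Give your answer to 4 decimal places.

X ~ Binomial(12, 0.22); P(5 ≤ X ≤ 7) = Σ C(12,k) p^k (1−p)^(12−k) over k:
  k=5: C(12,5)·0.22^5·0.78^7 = 0.071697
  k=6: C(12,6)·0.22^6·0.78^6 = 0.023593
  k=7: C(12,7)·0.22^7·0.78^5 = 0.005704
Total = 0.100993

0.1010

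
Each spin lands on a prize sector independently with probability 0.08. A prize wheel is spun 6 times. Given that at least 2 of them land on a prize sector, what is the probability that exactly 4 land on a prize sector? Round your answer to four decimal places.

0.0067

X ~ Binomial(6, 0.08). Want P(X=4 | X≥2) = P(X=4) / P(X≥2).
P(X=4) = C(6,4)·0.08^4·0.92^2 = 0.000520
P(X≥2) = 1 − 0.606355 − 0.316359 = 0.077286
Ratio = 0.000520 / 0.077286 = 0.006729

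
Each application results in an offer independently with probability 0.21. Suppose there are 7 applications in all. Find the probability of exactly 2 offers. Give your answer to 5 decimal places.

0.28497

X ~ Binomial(n=7, p=0.21).
P(X=2) = C(7,2) · p^2 · (1−p)^5
= 21 · 0.0441 · 0.30771 = 0.2849662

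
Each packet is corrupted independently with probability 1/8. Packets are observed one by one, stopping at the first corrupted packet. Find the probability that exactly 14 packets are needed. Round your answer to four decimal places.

Geometric (trials to first success), p = 0.125.
P(Y = 14) = (1−p)^13 · p = 0.17624 · 0.125 = 0.022030

0.0220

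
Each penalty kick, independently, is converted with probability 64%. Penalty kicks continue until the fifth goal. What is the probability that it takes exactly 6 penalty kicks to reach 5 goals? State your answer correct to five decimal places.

Y = trial on which the fifth success occurs; negative binomial, r=5, p=0.64.
P(Y=6) = C(5,4) · p^5 · (1−p)^1
= 5 · 0.10737 · 0.36 = 0.1932735

0.19327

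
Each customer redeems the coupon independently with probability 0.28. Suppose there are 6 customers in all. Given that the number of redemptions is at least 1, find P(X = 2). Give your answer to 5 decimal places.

X ~ Binomial(6, 0.28). Want P(X=2 | X≥1) = P(X=2) / P(X≥1).
P(X=2) = C(6,2)·0.28^2·0.72^4 = 0.3160365
P(X≥1) = 1 − 0.1393141 = 0.8606859
Ratio = 0.3160365 / 0.8606859 = 0.3671915

0.36719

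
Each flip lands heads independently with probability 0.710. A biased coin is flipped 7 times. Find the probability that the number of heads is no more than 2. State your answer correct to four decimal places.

0.0248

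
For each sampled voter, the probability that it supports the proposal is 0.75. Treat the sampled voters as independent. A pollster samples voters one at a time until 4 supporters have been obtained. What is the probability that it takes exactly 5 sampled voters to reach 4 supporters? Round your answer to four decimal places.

0.3164

Y = trial on which the fourth success occurs; negative binomial, r=4, p=0.75.
P(Y=5) = C(4,3) · p^4 · (1−p)^1
= 4 · 0.31641 · 0.25 = 0.316406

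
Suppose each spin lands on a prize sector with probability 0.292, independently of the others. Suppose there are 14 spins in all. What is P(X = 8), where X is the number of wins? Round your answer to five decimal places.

0.01999

X ~ Binomial(n=14, p=0.292).
P(X=8) = C(14,8) · p^8 · (1−p)^6
= 3003 · 5.2852e-05 · 0.12595 = 0.0199902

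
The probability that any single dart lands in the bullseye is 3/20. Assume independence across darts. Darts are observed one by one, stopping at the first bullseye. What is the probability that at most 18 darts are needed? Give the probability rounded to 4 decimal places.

0.9464

Y = number of darts to the first success; geometric, p = 0.15.
P(Y ≤ 18) = 1 − (1−p)^18 = 1 − 0.053646 = 0.946354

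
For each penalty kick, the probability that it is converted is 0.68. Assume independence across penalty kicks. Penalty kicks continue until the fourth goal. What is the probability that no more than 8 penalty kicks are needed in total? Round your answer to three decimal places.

0.925

Finishing within 8 penalty kicks ⇔ at least 4 successes in the first 8. With X ~ Binomial(8, 0.68), P(Y ≤ 8) = 1 − P(X ≤ 3).
  k=0: C(8,0)·0.68^0·0.32^8 = 0.00011
  k=1: C(8,1)·0.68^1·0.32^7 = 0.00187
  k=2: C(8,2)·0.68^2·0.32^6 = 0.01390
  k=3: C(8,3)·0.68^3·0.32^5 = 0.05908
1 − 0.07496 = 0.92504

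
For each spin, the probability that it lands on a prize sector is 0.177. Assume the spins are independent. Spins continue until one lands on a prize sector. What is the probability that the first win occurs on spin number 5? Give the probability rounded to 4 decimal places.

0.0812

Geometric (trials to first success), p = 0.177.
P(Y = 5) = (1−p)^4 · p = 0.45877 · 0.177 = 0.081203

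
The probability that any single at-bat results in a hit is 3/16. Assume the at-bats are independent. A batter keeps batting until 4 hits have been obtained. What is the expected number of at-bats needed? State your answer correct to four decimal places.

Y = total at-bats until the fourth success; negative binomial with r=4, p=0.1875.
E[Y] = r / p = 4 / 0.1875 = 21.333333

21.3333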